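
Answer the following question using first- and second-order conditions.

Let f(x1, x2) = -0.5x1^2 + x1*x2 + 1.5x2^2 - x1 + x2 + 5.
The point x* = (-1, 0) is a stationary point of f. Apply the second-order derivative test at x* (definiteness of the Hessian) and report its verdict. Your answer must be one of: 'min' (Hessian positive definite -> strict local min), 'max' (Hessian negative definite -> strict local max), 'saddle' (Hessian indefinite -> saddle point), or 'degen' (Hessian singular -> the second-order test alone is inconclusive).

Compute the Hessian H = grad^2 f:
  H = [[-1, 1], [1, 3]]
Verify stationarity: grad f(x*) = H x* + g = (0, 0).
Eigenvalues of H: -1.2361, 3.2361.
Eigenvalues have mixed signs, so H is indefinite -> x* is a saddle point.

saddle


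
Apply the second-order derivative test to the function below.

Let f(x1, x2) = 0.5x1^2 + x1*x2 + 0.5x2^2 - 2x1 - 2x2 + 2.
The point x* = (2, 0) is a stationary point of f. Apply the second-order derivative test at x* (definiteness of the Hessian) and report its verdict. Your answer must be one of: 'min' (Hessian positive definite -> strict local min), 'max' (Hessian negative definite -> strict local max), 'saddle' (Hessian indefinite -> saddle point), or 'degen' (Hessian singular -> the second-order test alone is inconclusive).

Compute the Hessian H = grad^2 f:
  H = [[1, 1], [1, 1]]
Verify stationarity: grad f(x*) = H x* + g = (0, 0).
Eigenvalues of H: 0, 2.
H has a zero eigenvalue (singular; positive semidefinite but not definite), so H is neither positive definite, negative definite, nor indefinite. The second-order test alone is inconclusive -> degen.
(Indeed, f is constant along the null direction of H through x*, so x* is not a strict local extremum.)

degen


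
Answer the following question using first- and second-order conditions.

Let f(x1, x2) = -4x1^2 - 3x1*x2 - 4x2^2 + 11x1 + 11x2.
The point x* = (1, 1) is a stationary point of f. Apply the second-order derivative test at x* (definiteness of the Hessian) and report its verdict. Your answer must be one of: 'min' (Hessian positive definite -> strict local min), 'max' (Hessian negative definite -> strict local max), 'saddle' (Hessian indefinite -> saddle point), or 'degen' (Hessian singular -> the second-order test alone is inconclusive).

Compute the Hessian H = grad^2 f:
  H = [[-8, -3], [-3, -8]]
Verify stationarity: grad f(x*) = H x* + g = (0, 0).
Eigenvalues of H: -11, -5.
Both eigenvalues < 0, so H is negative definite -> x* is a strict local max.

max


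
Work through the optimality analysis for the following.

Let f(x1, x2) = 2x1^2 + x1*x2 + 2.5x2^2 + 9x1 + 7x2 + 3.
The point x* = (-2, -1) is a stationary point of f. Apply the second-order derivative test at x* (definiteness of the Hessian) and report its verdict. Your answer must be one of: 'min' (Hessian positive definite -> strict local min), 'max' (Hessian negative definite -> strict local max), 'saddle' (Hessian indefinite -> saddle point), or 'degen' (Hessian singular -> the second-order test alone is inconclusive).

Compute the Hessian H = grad^2 f:
  H = [[4, 1], [1, 5]]
Verify stationarity: grad f(x*) = H x* + g = (0, 0).
Eigenvalues of H: 3.382, 5.618.
Both eigenvalues > 0, so H is positive definite -> x* is a strict local min.

min


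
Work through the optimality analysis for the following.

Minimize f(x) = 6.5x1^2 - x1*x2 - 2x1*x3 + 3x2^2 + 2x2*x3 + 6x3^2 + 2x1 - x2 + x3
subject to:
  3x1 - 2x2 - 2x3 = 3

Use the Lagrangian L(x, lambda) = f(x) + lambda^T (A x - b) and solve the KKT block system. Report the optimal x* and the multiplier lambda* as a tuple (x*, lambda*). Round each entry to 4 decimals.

Form the Lagrangian:
  L(x, lambda) = (1/2) x^T Q x + c^T x + lambda^T (A x - b)
Stationarity (grad_x L = 0): Q x + c + A^T lambda = 0.
Primal feasibility: A x = b.

This gives the KKT block system:
  [ Q   A^T ] [ x     ]   [-c ]
  [ A    0  ] [ lambda ] = [ b ]

Solving the linear system:
  x*      = (0.375, -0.5536, -0.3839)
  lambda* = (-2.7321)
  f(x*)   = 4.558

x* = (0.375, -0.5536, -0.3839), lambda* = (-2.7321)


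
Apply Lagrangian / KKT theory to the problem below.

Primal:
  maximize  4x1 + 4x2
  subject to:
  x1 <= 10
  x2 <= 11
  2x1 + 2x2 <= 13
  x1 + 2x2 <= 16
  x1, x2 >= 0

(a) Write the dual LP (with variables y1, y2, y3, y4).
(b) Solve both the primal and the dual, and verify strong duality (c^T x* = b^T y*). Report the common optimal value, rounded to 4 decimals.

The standard primal-dual pair for 'max c^T x s.t. A x <= b, x >= 0' is:
  Dual:  min b^T y  s.t.  A^T y >= c,  y >= 0.

So the dual LP is:
  minimize  10y1 + 11y2 + 13y3 + 16y4
  subject to:
    y1 + 2y3 + y4 >= 4
    y2 + 2y3 + 2y4 >= 4
    y1, y2, y3, y4 >= 0

Solving the primal: x* = (6.5, 0).
  primal value c^T x* = 26.
Solving the dual: y* = (0, 0, 2, 0).
  dual value b^T y* = 26.
Strong duality: c^T x* = b^T y*. Confirmed.

26


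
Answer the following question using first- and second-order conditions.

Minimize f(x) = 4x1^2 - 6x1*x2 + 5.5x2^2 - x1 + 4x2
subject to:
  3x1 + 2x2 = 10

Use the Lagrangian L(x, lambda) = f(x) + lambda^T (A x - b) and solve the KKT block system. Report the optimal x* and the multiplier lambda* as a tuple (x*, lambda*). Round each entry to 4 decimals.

Form the Lagrangian:
  L(x, lambda) = (1/2) x^T Q x + c^T x + lambda^T (A x - b)
Stationarity (grad_x L = 0): Q x + c + A^T lambda = 0.
Primal feasibility: A x = b.

This gives the KKT block system:
  [ Q   A^T ] [ x     ]   [-c ]
  [ A    0  ] [ lambda ] = [ b ]

Solving the linear system:
  x*      = (2.3547, 1.468)
  lambda* = (-3.0099)
  f(x*)   = 16.8079

x* = (2.3547, 1.468), lambda* = (-3.0099)


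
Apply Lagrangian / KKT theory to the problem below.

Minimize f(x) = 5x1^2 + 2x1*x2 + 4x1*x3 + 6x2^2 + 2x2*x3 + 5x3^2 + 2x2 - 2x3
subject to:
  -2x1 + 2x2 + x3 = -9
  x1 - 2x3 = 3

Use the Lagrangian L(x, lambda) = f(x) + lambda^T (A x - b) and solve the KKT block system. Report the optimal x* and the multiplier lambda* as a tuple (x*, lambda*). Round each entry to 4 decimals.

Form the Lagrangian:
  L(x, lambda) = (1/2) x^T Q x + c^T x + lambda^T (A x - b)
Stationarity (grad_x L = 0): Q x + c + A^T lambda = 0.
Primal feasibility: A x = b.

This gives the KKT block system:
  [ Q   A^T ] [ x     ]   [-c ]
  [ A    0  ] [ lambda ] = [ b ]

Solving the linear system:
  x*      = (2.1712, -2.1216, -0.4144)
  lambda* = (9.973, 4.1351)
  f(x*)   = 36.9685

x* = (2.1712, -2.1216, -0.4144), lambda* = (9.973, 4.1351)


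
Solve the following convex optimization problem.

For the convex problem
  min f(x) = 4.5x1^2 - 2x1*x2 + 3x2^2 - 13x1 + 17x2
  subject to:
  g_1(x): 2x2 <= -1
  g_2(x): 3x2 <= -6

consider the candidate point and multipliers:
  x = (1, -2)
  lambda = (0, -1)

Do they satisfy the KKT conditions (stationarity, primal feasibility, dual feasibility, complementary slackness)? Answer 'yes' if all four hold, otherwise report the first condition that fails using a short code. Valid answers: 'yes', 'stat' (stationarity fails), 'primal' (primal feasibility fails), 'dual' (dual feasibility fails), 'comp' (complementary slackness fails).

Gradient of f: grad f(x) = Q x + c = (0, 3)
Constraint values g_i(x) = a_i^T x - b_i:
  g_1((1, -2)) = -3
  g_2((1, -2)) = 0
Stationarity residual: grad f(x) + sum_i lambda_i a_i = (0, 0)
  -> stationarity OK
Primal feasibility (all g_i <= 0): OK
Dual feasibility (all lambda_i >= 0): FAILS
Complementary slackness (lambda_i * g_i(x) = 0 for all i): OK

Verdict: the first failing condition is dual_feasibility -> dual.

dual


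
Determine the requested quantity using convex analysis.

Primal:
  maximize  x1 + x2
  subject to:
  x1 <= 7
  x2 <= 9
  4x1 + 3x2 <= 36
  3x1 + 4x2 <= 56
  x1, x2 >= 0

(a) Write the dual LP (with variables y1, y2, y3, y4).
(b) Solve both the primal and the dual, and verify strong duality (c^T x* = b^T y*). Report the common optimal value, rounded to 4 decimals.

The standard primal-dual pair for 'max c^T x s.t. A x <= b, x >= 0' is:
  Dual:  min b^T y  s.t.  A^T y >= c,  y >= 0.

So the dual LP is:
  minimize  7y1 + 9y2 + 36y3 + 56y4
  subject to:
    y1 + 4y3 + 3y4 >= 1
    y2 + 3y3 + 4y4 >= 1
    y1, y2, y3, y4 >= 0

Solving the primal: x* = (2.25, 9).
  primal value c^T x* = 11.25.
Solving the dual: y* = (0, 0.25, 0.25, 0).
  dual value b^T y* = 11.25.
Strong duality: c^T x* = b^T y*. Confirmed.

11.25


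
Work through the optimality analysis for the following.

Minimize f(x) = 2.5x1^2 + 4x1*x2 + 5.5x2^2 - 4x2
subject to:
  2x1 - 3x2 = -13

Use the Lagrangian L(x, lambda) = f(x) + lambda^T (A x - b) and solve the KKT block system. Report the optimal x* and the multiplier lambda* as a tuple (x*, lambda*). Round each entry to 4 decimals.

Form the Lagrangian:
  L(x, lambda) = (1/2) x^T Q x + c^T x + lambda^T (A x - b)
Stationarity (grad_x L = 0): Q x + c + A^T lambda = 0.
Primal feasibility: A x = b.

This gives the KKT block system:
  [ Q   A^T ] [ x     ]   [-c ]
  [ A    0  ] [ lambda ] = [ b ]

Solving the linear system:
  x*      = (-3.0511, 2.2993)
  lambda* = (3.0292)
  f(x*)   = 15.0912

x* = (-3.0511, 2.2993), lambda* = (3.0292)


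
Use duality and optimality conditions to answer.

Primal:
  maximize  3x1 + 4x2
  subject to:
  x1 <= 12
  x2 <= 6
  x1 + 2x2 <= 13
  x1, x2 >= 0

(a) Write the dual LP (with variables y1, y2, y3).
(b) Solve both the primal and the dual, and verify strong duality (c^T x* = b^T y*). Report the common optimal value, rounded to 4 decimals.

The standard primal-dual pair for 'max c^T x s.t. A x <= b, x >= 0' is:
  Dual:  min b^T y  s.t.  A^T y >= c,  y >= 0.

So the dual LP is:
  minimize  12y1 + 6y2 + 13y3
  subject to:
    y1 + y3 >= 3
    y2 + 2y3 >= 4
    y1, y2, y3 >= 0

Solving the primal: x* = (12, 0.5).
  primal value c^T x* = 38.
Solving the dual: y* = (1, 0, 2).
  dual value b^T y* = 38.
Strong duality: c^T x* = b^T y*. Confirmed.

38


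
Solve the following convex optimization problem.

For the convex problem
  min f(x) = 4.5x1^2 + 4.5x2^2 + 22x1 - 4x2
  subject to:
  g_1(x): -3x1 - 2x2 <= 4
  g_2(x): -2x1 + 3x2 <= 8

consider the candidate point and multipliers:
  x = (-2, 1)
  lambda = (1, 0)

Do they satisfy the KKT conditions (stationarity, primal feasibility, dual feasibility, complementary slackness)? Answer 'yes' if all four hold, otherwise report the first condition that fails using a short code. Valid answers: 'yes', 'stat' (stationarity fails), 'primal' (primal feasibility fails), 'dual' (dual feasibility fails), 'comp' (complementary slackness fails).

Gradient of f: grad f(x) = Q x + c = (4, 5)
Constraint values g_i(x) = a_i^T x - b_i:
  g_1((-2, 1)) = 0
  g_2((-2, 1)) = -1
Stationarity residual: grad f(x) + sum_i lambda_i a_i = (1, 3)
  -> stationarity FAILS
Primal feasibility (all g_i <= 0): OK
Dual feasibility (all lambda_i >= 0): OK
Complementary slackness (lambda_i * g_i(x) = 0 for all i): OK

Verdict: the first failing condition is stationarity -> stat.

stat


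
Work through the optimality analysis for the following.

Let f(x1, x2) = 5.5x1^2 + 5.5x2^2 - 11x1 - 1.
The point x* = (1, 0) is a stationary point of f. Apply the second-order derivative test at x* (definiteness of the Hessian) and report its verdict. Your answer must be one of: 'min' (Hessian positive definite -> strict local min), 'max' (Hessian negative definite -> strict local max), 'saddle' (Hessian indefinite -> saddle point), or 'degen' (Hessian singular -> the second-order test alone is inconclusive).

Compute the Hessian H = grad^2 f:
  H = [[11, 0], [0, 11]]
Verify stationarity: grad f(x*) = H x* + g = (0, 0).
Eigenvalues of H: 11, 11.
Both eigenvalues > 0, so H is positive definite -> x* is a strict local min.

min


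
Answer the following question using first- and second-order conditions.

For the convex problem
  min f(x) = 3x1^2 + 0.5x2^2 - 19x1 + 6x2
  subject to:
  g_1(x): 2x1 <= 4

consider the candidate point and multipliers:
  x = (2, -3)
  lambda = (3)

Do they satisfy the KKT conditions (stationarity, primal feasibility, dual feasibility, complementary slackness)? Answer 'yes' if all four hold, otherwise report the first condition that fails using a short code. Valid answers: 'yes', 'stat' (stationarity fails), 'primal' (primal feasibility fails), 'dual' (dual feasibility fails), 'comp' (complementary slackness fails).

Gradient of f: grad f(x) = Q x + c = (-7, 3)
Constraint values g_i(x) = a_i^T x - b_i:
  g_1((2, -3)) = 0
Stationarity residual: grad f(x) + sum_i lambda_i a_i = (-1, 3)
  -> stationarity FAILS
Primal feasibility (all g_i <= 0): OK
Dual feasibility (all lambda_i >= 0): OK
Complementary slackness (lambda_i * g_i(x) = 0 for all i): OK

Verdict: the first failing condition is stationarity -> stat.

stat


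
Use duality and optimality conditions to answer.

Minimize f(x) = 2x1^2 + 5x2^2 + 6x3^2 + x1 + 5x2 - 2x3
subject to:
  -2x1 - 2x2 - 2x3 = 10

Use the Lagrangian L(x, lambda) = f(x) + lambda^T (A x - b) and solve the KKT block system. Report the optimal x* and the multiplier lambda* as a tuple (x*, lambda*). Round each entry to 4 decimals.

Form the Lagrangian:
  L(x, lambda) = (1/2) x^T Q x + c^T x + lambda^T (A x - b)
Stationarity (grad_x L = 0): Q x + c + A^T lambda = 0.
Primal feasibility: A x = b.

This gives the KKT block system:
  [ Q   A^T ] [ x     ]   [-c ]
  [ A    0  ] [ lambda ] = [ b ]

Solving the linear system:
  x*      = (-2.7981, -1.5192, -0.6827)
  lambda* = (-5.0962)
  f(x*)   = 20.9663

x* = (-2.7981, -1.5192, -0.6827), lambda* = (-5.0962)


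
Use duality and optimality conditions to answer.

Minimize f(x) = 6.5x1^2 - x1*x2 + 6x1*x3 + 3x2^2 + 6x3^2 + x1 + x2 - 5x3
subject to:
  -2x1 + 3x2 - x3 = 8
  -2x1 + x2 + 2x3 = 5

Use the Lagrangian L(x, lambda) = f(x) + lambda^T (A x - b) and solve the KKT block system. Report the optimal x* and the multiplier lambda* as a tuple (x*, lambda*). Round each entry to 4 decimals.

Form the Lagrangian:
  L(x, lambda) = (1/2) x^T Q x + c^T x + lambda^T (A x - b)
Stationarity (grad_x L = 0): Q x + c + A^T lambda = 0.
Primal feasibility: A x = b.

This gives the KKT block system:
  [ Q   A^T ] [ x     ]   [-c ]
  [ A    0  ] [ lambda ] = [ b ]

Solving the linear system:
  x*      = (-0.9175, 2.2136, 0.4757)
  lambda* = (-5.0278, -0.1157)
  f(x*)   = 19.8589

x* = (-0.9175, 2.2136, 0.4757), lambda* = (-5.0278, -0.1157)


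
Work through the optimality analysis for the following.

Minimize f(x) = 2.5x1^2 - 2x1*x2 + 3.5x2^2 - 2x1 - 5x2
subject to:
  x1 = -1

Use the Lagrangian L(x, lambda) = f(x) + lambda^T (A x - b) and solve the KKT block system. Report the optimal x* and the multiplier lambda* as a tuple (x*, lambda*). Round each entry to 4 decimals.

Form the Lagrangian:
  L(x, lambda) = (1/2) x^T Q x + c^T x + lambda^T (A x - b)
Stationarity (grad_x L = 0): Q x + c + A^T lambda = 0.
Primal feasibility: A x = b.

This gives the KKT block system:
  [ Q   A^T ] [ x     ]   [-c ]
  [ A    0  ] [ lambda ] = [ b ]

Solving the linear system:
  x*      = (-1, 0.4286)
  lambda* = (7.8571)
  f(x*)   = 3.8571

x* = (-1, 0.4286), lambda* = (7.8571)


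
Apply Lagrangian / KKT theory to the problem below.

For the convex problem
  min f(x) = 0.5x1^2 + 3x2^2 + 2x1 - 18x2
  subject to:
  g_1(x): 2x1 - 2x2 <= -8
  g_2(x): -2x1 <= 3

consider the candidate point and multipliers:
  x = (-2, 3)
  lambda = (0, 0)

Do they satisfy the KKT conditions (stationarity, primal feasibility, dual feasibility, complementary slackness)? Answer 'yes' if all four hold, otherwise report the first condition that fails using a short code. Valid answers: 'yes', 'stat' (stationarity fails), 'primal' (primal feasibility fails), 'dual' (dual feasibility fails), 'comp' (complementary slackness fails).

Gradient of f: grad f(x) = Q x + c = (0, 0)
Constraint values g_i(x) = a_i^T x - b_i:
  g_1((-2, 3)) = -2
  g_2((-2, 3)) = 1
Stationarity residual: grad f(x) + sum_i lambda_i a_i = (0, 0)
  -> stationarity OK
Primal feasibility (all g_i <= 0): FAILS
Dual feasibility (all lambda_i >= 0): OK
Complementary slackness (lambda_i * g_i(x) = 0 for all i): OK

Verdict: the first failing condition is primal_feasibility -> primal.

primal


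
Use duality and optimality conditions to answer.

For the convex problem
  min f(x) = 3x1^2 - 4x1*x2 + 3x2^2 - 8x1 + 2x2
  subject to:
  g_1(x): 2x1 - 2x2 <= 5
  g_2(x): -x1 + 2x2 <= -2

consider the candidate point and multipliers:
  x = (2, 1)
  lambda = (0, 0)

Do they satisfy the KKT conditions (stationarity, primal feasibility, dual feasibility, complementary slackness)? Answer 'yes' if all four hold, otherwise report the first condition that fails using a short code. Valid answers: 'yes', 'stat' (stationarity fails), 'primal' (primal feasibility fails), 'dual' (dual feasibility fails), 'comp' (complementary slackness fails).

Gradient of f: grad f(x) = Q x + c = (0, 0)
Constraint values g_i(x) = a_i^T x - b_i:
  g_1((2, 1)) = -3
  g_2((2, 1)) = 2
Stationarity residual: grad f(x) + sum_i lambda_i a_i = (0, 0)
  -> stationarity OK
Primal feasibility (all g_i <= 0): FAILS
Dual feasibility (all lambda_i >= 0): OK
Complementary slackness (lambda_i * g_i(x) = 0 for all i): OK

Verdict: the first failing condition is primal_feasibility -> primal.

primal


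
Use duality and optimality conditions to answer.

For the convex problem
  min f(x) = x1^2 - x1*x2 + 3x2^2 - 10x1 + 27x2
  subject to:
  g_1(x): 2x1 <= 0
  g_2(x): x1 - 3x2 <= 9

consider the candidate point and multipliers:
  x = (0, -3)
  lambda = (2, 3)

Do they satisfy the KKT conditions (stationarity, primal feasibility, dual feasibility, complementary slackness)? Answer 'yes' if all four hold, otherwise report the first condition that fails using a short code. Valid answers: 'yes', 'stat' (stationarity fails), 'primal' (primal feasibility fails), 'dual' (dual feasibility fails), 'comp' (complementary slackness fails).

Gradient of f: grad f(x) = Q x + c = (-7, 9)
Constraint values g_i(x) = a_i^T x - b_i:
  g_1((0, -3)) = 0
  g_2((0, -3)) = 0
Stationarity residual: grad f(x) + sum_i lambda_i a_i = (0, 0)
  -> stationarity OK
Primal feasibility (all g_i <= 0): OK
Dual feasibility (all lambda_i >= 0): OK
Complementary slackness (lambda_i * g_i(x) = 0 for all i): OK

Verdict: yes, KKT holds.

yes


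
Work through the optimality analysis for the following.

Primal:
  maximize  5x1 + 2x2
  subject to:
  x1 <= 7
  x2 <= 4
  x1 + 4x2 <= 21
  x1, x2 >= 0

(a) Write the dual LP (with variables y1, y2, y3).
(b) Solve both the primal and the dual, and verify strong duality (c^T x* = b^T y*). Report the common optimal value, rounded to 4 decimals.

The standard primal-dual pair for 'max c^T x s.t. A x <= b, x >= 0' is:
  Dual:  min b^T y  s.t.  A^T y >= c,  y >= 0.

So the dual LP is:
  minimize  7y1 + 4y2 + 21y3
  subject to:
    y1 + y3 >= 5
    y2 + 4y3 >= 2
    y1, y2, y3 >= 0

Solving the primal: x* = (7, 3.5).
  primal value c^T x* = 42.
Solving the dual: y* = (4.5, 0, 0.5).
  dual value b^T y* = 42.
Strong duality: c^T x* = b^T y*. Confirmed.

42


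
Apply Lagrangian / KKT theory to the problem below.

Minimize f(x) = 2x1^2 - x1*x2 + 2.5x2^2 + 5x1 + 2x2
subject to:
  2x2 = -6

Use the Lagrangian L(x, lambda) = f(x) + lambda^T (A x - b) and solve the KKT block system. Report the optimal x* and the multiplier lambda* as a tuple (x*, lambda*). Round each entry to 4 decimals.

Form the Lagrangian:
  L(x, lambda) = (1/2) x^T Q x + c^T x + lambda^T (A x - b)
Stationarity (grad_x L = 0): Q x + c + A^T lambda = 0.
Primal feasibility: A x = b.

This gives the KKT block system:
  [ Q   A^T ] [ x     ]   [-c ]
  [ A    0  ] [ lambda ] = [ b ]

Solving the linear system:
  x*      = (-2, -3)
  lambda* = (5.5)
  f(x*)   = 8.5

x* = (-2, -3), lambda* = (5.5)


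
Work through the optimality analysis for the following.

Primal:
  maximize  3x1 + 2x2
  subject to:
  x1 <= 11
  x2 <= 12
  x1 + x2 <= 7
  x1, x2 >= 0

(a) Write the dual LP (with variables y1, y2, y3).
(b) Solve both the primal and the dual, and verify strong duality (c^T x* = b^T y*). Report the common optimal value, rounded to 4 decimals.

The standard primal-dual pair for 'max c^T x s.t. A x <= b, x >= 0' is:
  Dual:  min b^T y  s.t.  A^T y >= c,  y >= 0.

So the dual LP is:
  minimize  11y1 + 12y2 + 7y3
  subject to:
    y1 + y3 >= 3
    y2 + y3 >= 2
    y1, y2, y3 >= 0

Solving the primal: x* = (7, 0).
  primal value c^T x* = 21.
Solving the dual: y* = (0, 0, 3).
  dual value b^T y* = 21.
Strong duality: c^T x* = b^T y*. Confirmed.

21


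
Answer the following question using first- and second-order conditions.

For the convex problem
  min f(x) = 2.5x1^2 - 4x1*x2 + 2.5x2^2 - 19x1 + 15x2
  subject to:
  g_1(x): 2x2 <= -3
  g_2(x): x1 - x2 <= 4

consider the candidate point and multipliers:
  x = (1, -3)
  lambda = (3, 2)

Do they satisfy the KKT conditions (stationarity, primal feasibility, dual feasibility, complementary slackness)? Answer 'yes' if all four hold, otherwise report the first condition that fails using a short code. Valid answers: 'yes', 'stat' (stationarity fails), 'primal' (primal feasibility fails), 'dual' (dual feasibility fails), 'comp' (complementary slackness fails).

Gradient of f: grad f(x) = Q x + c = (-2, -4)
Constraint values g_i(x) = a_i^T x - b_i:
  g_1((1, -3)) = -3
  g_2((1, -3)) = 0
Stationarity residual: grad f(x) + sum_i lambda_i a_i = (0, 0)
  -> stationarity OK
Primal feasibility (all g_i <= 0): OK
Dual feasibility (all lambda_i >= 0): OK
Complementary slackness (lambda_i * g_i(x) = 0 for all i): FAILS

Verdict: the first failing condition is complementary_slackness -> comp.

comp


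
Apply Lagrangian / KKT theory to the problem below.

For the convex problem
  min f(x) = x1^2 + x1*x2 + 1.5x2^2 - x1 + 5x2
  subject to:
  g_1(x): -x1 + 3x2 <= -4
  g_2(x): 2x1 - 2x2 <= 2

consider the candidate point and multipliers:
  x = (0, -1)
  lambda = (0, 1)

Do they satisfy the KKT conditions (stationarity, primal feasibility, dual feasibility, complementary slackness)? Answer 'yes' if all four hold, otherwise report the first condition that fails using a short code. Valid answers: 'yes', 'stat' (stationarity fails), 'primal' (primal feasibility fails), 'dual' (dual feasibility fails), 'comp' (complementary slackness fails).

Gradient of f: grad f(x) = Q x + c = (-2, 2)
Constraint values g_i(x) = a_i^T x - b_i:
  g_1((0, -1)) = 1
  g_2((0, -1)) = 0
Stationarity residual: grad f(x) + sum_i lambda_i a_i = (0, 0)
  -> stationarity OK
Primal feasibility (all g_i <= 0): FAILS
Dual feasibility (all lambda_i >= 0): OK
Complementary slackness (lambda_i * g_i(x) = 0 for all i): OK

Verdict: the first failing condition is primal_feasibility -> primal.

primal


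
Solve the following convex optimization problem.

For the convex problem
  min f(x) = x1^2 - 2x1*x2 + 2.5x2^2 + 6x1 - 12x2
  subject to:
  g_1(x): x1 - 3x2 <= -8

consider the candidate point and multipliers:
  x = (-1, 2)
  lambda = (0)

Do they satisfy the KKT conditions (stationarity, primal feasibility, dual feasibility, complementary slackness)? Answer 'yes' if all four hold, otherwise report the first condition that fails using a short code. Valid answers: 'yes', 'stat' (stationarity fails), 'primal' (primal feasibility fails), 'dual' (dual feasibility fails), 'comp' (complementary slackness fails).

Gradient of f: grad f(x) = Q x + c = (0, 0)
Constraint values g_i(x) = a_i^T x - b_i:
  g_1((-1, 2)) = 1
Stationarity residual: grad f(x) + sum_i lambda_i a_i = (0, 0)
  -> stationarity OK
Primal feasibility (all g_i <= 0): FAILS
Dual feasibility (all lambda_i >= 0): OK
Complementary slackness (lambda_i * g_i(x) = 0 for all i): OK

Verdict: the first failing condition is primal_feasibility -> primal.

primal


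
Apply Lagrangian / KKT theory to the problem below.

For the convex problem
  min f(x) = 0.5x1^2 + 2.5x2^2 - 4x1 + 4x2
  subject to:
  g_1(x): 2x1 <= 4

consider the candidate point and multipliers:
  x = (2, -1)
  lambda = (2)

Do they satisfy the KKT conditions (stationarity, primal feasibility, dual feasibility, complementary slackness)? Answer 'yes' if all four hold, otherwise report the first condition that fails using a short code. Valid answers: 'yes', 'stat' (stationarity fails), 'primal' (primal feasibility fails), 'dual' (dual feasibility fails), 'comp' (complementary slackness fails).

Gradient of f: grad f(x) = Q x + c = (-2, -1)
Constraint values g_i(x) = a_i^T x - b_i:
  g_1((2, -1)) = 0
Stationarity residual: grad f(x) + sum_i lambda_i a_i = (2, -1)
  -> stationarity FAILS
Primal feasibility (all g_i <= 0): OK
Dual feasibility (all lambda_i >= 0): OK
Complementary slackness (lambda_i * g_i(x) = 0 for all i): OK

Verdict: the first failing condition is stationarity -> stat.

stat


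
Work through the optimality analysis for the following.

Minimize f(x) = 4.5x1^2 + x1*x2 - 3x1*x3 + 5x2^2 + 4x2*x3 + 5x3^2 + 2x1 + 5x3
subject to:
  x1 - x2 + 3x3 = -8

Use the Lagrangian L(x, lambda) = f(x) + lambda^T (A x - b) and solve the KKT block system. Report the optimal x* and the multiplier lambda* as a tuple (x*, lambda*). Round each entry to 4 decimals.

Form the Lagrangian:
  L(x, lambda) = (1/2) x^T Q x + c^T x + lambda^T (A x - b)
Stationarity (grad_x L = 0): Q x + c + A^T lambda = 0.
Primal feasibility: A x = b.

This gives the KKT block system:
  [ Q   A^T ] [ x     ]   [-c ]
  [ A    0  ] [ lambda ] = [ b ]

Solving the linear system:
  x*      = (-1.203, 1.0849, -1.904)
  lambda* = (2.0304)
  f(x*)   = 2.1585

x* = (-1.203, 1.0849, -1.904), lambda* = (2.0304)


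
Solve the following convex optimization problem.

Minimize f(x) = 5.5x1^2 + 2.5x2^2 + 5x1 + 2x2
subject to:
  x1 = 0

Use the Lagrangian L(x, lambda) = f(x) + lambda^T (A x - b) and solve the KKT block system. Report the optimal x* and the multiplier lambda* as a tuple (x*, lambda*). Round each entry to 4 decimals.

Form the Lagrangian:
  L(x, lambda) = (1/2) x^T Q x + c^T x + lambda^T (A x - b)
Stationarity (grad_x L = 0): Q x + c + A^T lambda = 0.
Primal feasibility: A x = b.

This gives the KKT block system:
  [ Q   A^T ] [ x     ]   [-c ]
  [ A    0  ] [ lambda ] = [ b ]

Solving the linear system:
  x*      = (0, -0.4)
  lambda* = (-5)
  f(x*)   = -0.4

x* = (0, -0.4), lambda* = (-5)


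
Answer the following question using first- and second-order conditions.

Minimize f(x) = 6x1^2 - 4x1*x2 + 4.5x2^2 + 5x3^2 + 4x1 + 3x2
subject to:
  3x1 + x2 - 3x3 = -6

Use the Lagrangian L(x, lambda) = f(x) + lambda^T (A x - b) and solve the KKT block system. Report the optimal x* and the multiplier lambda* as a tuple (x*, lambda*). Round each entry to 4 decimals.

Form the Lagrangian:
  L(x, lambda) = (1/2) x^T Q x + c^T x + lambda^T (A x - b)
Stationarity (grad_x L = 0): Q x + c + A^T lambda = 0.
Primal feasibility: A x = b.

This gives the KKT block system:
  [ Q   A^T ] [ x     ]   [-c ]
  [ A    0  ] [ lambda ] = [ b ]

Solving the linear system:
  x*      = (-1.1221, -1.03, 0.5345)
  lambda* = (1.7818)
  f(x*)   = 1.5561

x* = (-1.1221, -1.03, 0.5345), lambda* = (1.7818)


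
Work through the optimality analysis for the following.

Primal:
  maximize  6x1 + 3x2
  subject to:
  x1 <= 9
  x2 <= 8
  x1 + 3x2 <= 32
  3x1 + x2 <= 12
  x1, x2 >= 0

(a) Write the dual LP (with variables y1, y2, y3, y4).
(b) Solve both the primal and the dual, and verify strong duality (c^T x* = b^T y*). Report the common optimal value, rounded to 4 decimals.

The standard primal-dual pair for 'max c^T x s.t. A x <= b, x >= 0' is:
  Dual:  min b^T y  s.t.  A^T y >= c,  y >= 0.

So the dual LP is:
  minimize  9y1 + 8y2 + 32y3 + 12y4
  subject to:
    y1 + y3 + 3y4 >= 6
    y2 + 3y3 + y4 >= 3
    y1, y2, y3, y4 >= 0

Solving the primal: x* = (1.3333, 8).
  primal value c^T x* = 32.
Solving the dual: y* = (0, 1, 0, 2).
  dual value b^T y* = 32.
Strong duality: c^T x* = b^T y*. Confirmed.

32


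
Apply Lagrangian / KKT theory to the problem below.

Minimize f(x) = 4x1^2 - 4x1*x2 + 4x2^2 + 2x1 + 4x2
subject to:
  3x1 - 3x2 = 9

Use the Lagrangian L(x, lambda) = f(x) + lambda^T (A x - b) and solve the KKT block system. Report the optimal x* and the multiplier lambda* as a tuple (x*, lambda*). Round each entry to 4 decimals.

Form the Lagrangian:
  L(x, lambda) = (1/2) x^T Q x + c^T x + lambda^T (A x - b)
Stationarity (grad_x L = 0): Q x + c + A^T lambda = 0.
Primal feasibility: A x = b.

This gives the KKT block system:
  [ Q   A^T ] [ x     ]   [-c ]
  [ A    0  ] [ lambda ] = [ b ]

Solving the linear system:
  x*      = (0.75, -2.25)
  lambda* = (-5.6667)
  f(x*)   = 21.75

x* = (0.75, -2.25), lambda* = (-5.6667)


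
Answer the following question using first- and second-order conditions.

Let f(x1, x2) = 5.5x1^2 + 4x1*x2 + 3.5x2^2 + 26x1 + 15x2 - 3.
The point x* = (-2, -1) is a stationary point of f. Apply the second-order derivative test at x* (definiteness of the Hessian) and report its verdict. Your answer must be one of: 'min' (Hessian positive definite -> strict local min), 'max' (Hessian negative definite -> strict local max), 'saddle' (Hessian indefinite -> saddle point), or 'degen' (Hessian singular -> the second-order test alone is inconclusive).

Compute the Hessian H = grad^2 f:
  H = [[11, 4], [4, 7]]
Verify stationarity: grad f(x*) = H x* + g = (0, 0).
Eigenvalues of H: 4.5279, 13.4721.
Both eigenvalues > 0, so H is positive definite -> x* is a strict local min.

min


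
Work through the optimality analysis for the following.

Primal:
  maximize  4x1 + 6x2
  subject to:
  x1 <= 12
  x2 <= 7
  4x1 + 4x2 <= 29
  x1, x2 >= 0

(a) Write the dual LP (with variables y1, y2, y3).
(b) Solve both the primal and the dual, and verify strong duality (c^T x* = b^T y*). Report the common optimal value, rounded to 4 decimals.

The standard primal-dual pair for 'max c^T x s.t. A x <= b, x >= 0' is:
  Dual:  min b^T y  s.t.  A^T y >= c,  y >= 0.

So the dual LP is:
  minimize  12y1 + 7y2 + 29y3
  subject to:
    y1 + 4y3 >= 4
    y2 + 4y3 >= 6
    y1, y2, y3 >= 0

Solving the primal: x* = (0.25, 7).
  primal value c^T x* = 43.
Solving the dual: y* = (0, 2, 1).
  dual value b^T y* = 43.
Strong duality: c^T x* = b^T y*. Confirmed.

43


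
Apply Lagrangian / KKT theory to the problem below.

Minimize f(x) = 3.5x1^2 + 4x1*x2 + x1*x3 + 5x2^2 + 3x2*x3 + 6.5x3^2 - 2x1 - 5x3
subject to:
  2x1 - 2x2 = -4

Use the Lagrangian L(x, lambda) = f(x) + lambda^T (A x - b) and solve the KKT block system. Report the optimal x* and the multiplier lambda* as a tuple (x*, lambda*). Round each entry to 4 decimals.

Form the Lagrangian:
  L(x, lambda) = (1/2) x^T Q x + c^T x + lambda^T (A x - b)
Stationarity (grad_x L = 0): Q x + c + A^T lambda = 0.
Primal feasibility: A x = b.

This gives the KKT block system:
  [ Q   A^T ] [ x     ]   [-c ]
  [ A    0  ] [ lambda ] = [ b ]

Solving the linear system:
  x*      = (-1.0809, 0.9191, 0.2557)
  lambda* = (2.8172)
  f(x*)   = 6.0761

x* = (-1.0809, 0.9191, 0.2557), lambda* = (2.8172)


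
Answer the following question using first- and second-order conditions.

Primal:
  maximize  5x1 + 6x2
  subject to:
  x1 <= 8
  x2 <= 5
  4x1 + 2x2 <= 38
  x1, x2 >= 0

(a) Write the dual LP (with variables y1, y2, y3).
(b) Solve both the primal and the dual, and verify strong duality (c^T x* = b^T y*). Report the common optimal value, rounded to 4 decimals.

The standard primal-dual pair for 'max c^T x s.t. A x <= b, x >= 0' is:
  Dual:  min b^T y  s.t.  A^T y >= c,  y >= 0.

So the dual LP is:
  minimize  8y1 + 5y2 + 38y3
  subject to:
    y1 + 4y3 >= 5
    y2 + 2y3 >= 6
    y1, y2, y3 >= 0

Solving the primal: x* = (7, 5).
  primal value c^T x* = 65.
Solving the dual: y* = (0, 3.5, 1.25).
  dual value b^T y* = 65.
Strong duality: c^T x* = b^T y*. Confirmed.

65


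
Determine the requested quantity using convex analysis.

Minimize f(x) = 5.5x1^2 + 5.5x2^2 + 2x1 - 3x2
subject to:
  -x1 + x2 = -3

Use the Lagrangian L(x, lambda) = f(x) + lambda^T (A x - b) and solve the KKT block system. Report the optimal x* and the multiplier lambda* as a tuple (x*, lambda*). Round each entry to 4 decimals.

Form the Lagrangian:
  L(x, lambda) = (1/2) x^T Q x + c^T x + lambda^T (A x - b)
Stationarity (grad_x L = 0): Q x + c + A^T lambda = 0.
Primal feasibility: A x = b.

This gives the KKT block system:
  [ Q   A^T ] [ x     ]   [-c ]
  [ A    0  ] [ lambda ] = [ b ]

Solving the linear system:
  x*      = (1.5455, -1.4545)
  lambda* = (19)
  f(x*)   = 32.2273

x* = (1.5455, -1.4545), lambda* = (19)


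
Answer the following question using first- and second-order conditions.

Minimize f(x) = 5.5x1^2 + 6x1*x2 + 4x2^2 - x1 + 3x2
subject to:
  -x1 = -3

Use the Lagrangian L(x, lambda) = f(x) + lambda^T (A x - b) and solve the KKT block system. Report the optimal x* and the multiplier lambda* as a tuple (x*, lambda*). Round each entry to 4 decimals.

Form the Lagrangian:
  L(x, lambda) = (1/2) x^T Q x + c^T x + lambda^T (A x - b)
Stationarity (grad_x L = 0): Q x + c + A^T lambda = 0.
Primal feasibility: A x = b.

This gives the KKT block system:
  [ Q   A^T ] [ x     ]   [-c ]
  [ A    0  ] [ lambda ] = [ b ]

Solving the linear system:
  x*      = (3, -2.625)
  lambda* = (16.25)
  f(x*)   = 18.9375

x* = (3, -2.625), lambda* = (16.25)


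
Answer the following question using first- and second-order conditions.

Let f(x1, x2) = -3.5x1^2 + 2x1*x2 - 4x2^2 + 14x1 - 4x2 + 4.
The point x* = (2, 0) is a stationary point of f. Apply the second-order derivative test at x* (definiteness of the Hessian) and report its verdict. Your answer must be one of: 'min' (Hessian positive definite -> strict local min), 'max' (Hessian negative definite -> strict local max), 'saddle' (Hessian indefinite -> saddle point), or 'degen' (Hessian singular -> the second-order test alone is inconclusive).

Compute the Hessian H = grad^2 f:
  H = [[-7, 2], [2, -8]]
Verify stationarity: grad f(x*) = H x* + g = (0, 0).
Eigenvalues of H: -9.5616, -5.4384.
Both eigenvalues < 0, so H is negative definite -> x* is a strict local max.

max


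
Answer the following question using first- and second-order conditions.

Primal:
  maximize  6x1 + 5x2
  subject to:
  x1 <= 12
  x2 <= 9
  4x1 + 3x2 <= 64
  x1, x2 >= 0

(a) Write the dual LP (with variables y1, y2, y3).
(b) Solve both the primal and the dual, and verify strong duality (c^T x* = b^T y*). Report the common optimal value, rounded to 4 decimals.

The standard primal-dual pair for 'max c^T x s.t. A x <= b, x >= 0' is:
  Dual:  min b^T y  s.t.  A^T y >= c,  y >= 0.

So the dual LP is:
  minimize  12y1 + 9y2 + 64y3
  subject to:
    y1 + 4y3 >= 6
    y2 + 3y3 >= 5
    y1, y2, y3 >= 0

Solving the primal: x* = (9.25, 9).
  primal value c^T x* = 100.5.
Solving the dual: y* = (0, 0.5, 1.5).
  dual value b^T y* = 100.5.
Strong duality: c^T x* = b^T y*. Confirmed.

100.5


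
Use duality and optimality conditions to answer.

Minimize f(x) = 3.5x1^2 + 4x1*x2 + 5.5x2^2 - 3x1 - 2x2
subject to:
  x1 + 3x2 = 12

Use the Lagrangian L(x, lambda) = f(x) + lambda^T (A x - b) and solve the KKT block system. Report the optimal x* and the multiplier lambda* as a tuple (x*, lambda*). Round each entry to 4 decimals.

Form the Lagrangian:
  L(x, lambda) = (1/2) x^T Q x + c^T x + lambda^T (A x - b)
Stationarity (grad_x L = 0): Q x + c + A^T lambda = 0.
Primal feasibility: A x = b.

This gives the KKT block system:
  [ Q   A^T ] [ x     ]   [-c ]
  [ A    0  ] [ lambda ] = [ b ]

Solving the linear system:
  x*      = (0.18, 3.94)
  lambda* = (-14.02)
  f(x*)   = 79.91

x* = (0.18, 3.94), lambda* = (-14.02)


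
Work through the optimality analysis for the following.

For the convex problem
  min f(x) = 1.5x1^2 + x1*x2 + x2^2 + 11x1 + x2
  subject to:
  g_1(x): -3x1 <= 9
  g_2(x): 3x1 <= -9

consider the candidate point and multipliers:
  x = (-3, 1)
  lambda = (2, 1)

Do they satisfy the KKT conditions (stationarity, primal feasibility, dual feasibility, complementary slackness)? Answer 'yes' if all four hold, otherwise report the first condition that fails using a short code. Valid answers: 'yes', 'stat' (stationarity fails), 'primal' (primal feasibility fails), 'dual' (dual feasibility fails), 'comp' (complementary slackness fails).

Gradient of f: grad f(x) = Q x + c = (3, 0)
Constraint values g_i(x) = a_i^T x - b_i:
  g_1((-3, 1)) = 0
  g_2((-3, 1)) = 0
Stationarity residual: grad f(x) + sum_i lambda_i a_i = (0, 0)
  -> stationarity OK
Primal feasibility (all g_i <= 0): OK
Dual feasibility (all lambda_i >= 0): OK
Complementary slackness (lambda_i * g_i(x) = 0 for all i): OK

Verdict: yes, KKT holds.

yes


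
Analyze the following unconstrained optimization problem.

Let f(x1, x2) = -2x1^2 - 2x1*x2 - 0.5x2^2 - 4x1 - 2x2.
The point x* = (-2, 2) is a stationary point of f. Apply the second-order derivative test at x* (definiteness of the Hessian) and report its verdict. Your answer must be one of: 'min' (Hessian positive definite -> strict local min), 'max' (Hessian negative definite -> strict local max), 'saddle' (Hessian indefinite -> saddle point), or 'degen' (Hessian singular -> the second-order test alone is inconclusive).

Compute the Hessian H = grad^2 f:
  H = [[-4, -2], [-2, -1]]
Verify stationarity: grad f(x*) = H x* + g = (0, 0).
Eigenvalues of H: -5, 0.
H has a zero eigenvalue (singular; negative semidefinite but not definite), so H is neither positive definite, negative definite, nor indefinite. The second-order test alone is inconclusive -> degen.
(Indeed, f is constant along the null direction of H through x*, so x* is not a strict local extremum.)

degen


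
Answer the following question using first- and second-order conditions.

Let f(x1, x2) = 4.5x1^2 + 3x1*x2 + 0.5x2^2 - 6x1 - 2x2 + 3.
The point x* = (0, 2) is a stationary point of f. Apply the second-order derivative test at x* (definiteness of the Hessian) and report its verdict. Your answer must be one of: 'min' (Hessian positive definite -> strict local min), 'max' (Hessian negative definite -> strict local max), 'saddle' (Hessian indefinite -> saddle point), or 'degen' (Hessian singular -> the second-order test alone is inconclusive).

Compute the Hessian H = grad^2 f:
  H = [[9, 3], [3, 1]]
Verify stationarity: grad f(x*) = H x* + g = (0, 0).
Eigenvalues of H: 0, 10.
H has a zero eigenvalue (singular; positive semidefinite but not definite), so H is neither positive definite, negative definite, nor indefinite. The second-order test alone is inconclusive -> degen.
(Indeed, f is constant along the null direction of H through x*, so x* is not a strict local extremum.)

degen


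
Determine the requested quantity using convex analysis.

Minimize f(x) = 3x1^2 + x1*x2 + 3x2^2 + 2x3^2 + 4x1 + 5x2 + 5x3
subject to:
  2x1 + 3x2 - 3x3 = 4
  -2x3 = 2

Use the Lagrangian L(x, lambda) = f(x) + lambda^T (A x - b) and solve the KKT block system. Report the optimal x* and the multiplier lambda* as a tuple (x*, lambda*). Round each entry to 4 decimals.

Form the Lagrangian:
  L(x, lambda) = (1/2) x^T Q x + c^T x + lambda^T (A x - b)
Stationarity (grad_x L = 0): Q x + c + A^T lambda = 0.
Primal feasibility: A x = b.

This gives the KKT block system:
  [ Q   A^T ] [ x     ]   [-c ]
  [ A    0  ] [ lambda ] = [ b ]

Solving the linear system:
  x*      = (0.0455, 0.303, -1)
  lambda* = (-2.2879, 3.9318)
  f(x*)   = -1.0076

x* = (0.0455, 0.303, -1), lambda* = (-2.2879, 3.9318)


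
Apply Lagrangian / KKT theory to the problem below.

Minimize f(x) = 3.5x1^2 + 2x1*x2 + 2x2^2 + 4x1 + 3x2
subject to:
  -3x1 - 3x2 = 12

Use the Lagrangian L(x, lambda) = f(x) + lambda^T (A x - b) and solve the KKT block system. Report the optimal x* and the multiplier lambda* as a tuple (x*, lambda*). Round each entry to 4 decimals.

Form the Lagrangian:
  L(x, lambda) = (1/2) x^T Q x + c^T x + lambda^T (A x - b)
Stationarity (grad_x L = 0): Q x + c + A^T lambda = 0.
Primal feasibility: A x = b.

This gives the KKT block system:
  [ Q   A^T ] [ x     ]   [-c ]
  [ A    0  ] [ lambda ] = [ b ]

Solving the linear system:
  x*      = (-1.2857, -2.7143)
  lambda* = (-3.4762)
  f(x*)   = 14.2143

x* = (-1.2857, -2.7143), lambda* = (-3.4762)


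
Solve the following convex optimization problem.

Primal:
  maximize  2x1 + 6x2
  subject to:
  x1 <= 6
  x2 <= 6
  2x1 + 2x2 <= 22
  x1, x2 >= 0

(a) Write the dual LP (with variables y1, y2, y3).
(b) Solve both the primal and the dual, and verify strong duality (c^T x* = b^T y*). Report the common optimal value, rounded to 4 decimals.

The standard primal-dual pair for 'max c^T x s.t. A x <= b, x >= 0' is:
  Dual:  min b^T y  s.t.  A^T y >= c,  y >= 0.

So the dual LP is:
  minimize  6y1 + 6y2 + 22y3
  subject to:
    y1 + 2y3 >= 2
    y2 + 2y3 >= 6
    y1, y2, y3 >= 0

Solving the primal: x* = (5, 6).
  primal value c^T x* = 46.
Solving the dual: y* = (0, 4, 1).
  dual value b^T y* = 46.
Strong duality: c^T x* = b^T y*. Confirmed.

46
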